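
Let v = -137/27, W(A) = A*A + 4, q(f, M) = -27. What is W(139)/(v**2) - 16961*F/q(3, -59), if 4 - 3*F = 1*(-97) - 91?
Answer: 20754198551/506763 ≈ 40954.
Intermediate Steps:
W(A) = 4 + A**2 (W(A) = A**2 + 4 = 4 + A**2)
v = -137/27 (v = -137*1/27 = -137/27 ≈ -5.0741)
F = 64 (F = 4/3 - (1*(-97) - 91)/3 = 4/3 - (-97 - 91)/3 = 4/3 - 1/3*(-188) = 4/3 + 188/3 = 64)
W(139)/(v**2) - 16961*F/q(3, -59) = (4 + 139**2)/((-137/27)**2) - 16961/((-27/64)) = (4 + 19321)/(18769/729) - 16961/((-27*1/64)) = 19325*(729/18769) - 16961/(-27/64) = 14087925/18769 - 16961*(-64/27) = 14087925/18769 + 1085504/27 = 20754198551/506763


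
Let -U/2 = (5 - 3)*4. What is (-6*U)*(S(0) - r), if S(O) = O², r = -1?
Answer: 96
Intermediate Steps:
U = -16 (U = -2*(5 - 3)*4 = -4*4 = -2*8 = -16)
(-6*U)*(S(0) - r) = (-6*(-16))*(0² - 1*(-1)) = 96*(0 + 1) = 96*1 = 96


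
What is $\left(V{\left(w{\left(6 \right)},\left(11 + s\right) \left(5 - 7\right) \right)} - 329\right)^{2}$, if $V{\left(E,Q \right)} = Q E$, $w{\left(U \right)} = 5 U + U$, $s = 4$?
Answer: $1985281$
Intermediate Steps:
$w{\left(U \right)} = 6 U$
$V{\left(E,Q \right)} = E Q$
$\left(V{\left(w{\left(6 \right)},\left(11 + s\right) \left(5 - 7\right) \right)} - 329\right)^{2} = \left(6 \cdot 6 \left(11 + 4\right) \left(5 - 7\right) - 329\right)^{2} = \left(36 \cdot 15 \left(-2\right) - 329\right)^{2} = \left(36 \left(-30\right) - 329\right)^{2} = \left(-1080 - 329\right)^{2} = \left(-1409\right)^{2} = 1985281$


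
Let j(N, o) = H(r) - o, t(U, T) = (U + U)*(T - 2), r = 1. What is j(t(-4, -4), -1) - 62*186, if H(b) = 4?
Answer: -11527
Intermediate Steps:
t(U, T) = 2*U*(-2 + T) (t(U, T) = (2*U)*(-2 + T) = 2*U*(-2 + T))
j(N, o) = 4 - o
j(t(-4, -4), -1) - 62*186 = (4 - 1*(-1)) - 62*186 = (4 + 1) - 11532 = 5 - 11532 = -11527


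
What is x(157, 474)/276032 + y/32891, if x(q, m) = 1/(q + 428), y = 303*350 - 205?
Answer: 17091715151291/5311196579520 ≈ 3.2181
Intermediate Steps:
y = 105845 (y = 106050 - 205 = 105845)
x(q, m) = 1/(428 + q)
x(157, 474)/276032 + y/32891 = 1/((428 + 157)*276032) + 105845/32891 = (1/276032)/585 + 105845*(1/32891) = (1/585)*(1/276032) + 105845/32891 = 1/161478720 + 105845/32891 = 17091715151291/5311196579520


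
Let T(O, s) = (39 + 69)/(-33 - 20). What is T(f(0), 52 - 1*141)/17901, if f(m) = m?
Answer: -4/35139 ≈ -0.00011383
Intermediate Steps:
T(O, s) = -108/53 (T(O, s) = 108/(-53) = 108*(-1/53) = -108/53)
T(f(0), 52 - 1*141)/17901 = -108/53/17901 = -108/53*1/17901 = -4/35139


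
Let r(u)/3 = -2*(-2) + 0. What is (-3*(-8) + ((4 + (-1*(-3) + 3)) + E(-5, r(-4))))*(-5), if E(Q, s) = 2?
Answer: -180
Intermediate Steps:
r(u) = 12 (r(u) = 3*(-2*(-2) + 0) = 3*(4 + 0) = 3*4 = 12)
(-3*(-8) + ((4 + (-1*(-3) + 3)) + E(-5, r(-4))))*(-5) = (-3*(-8) + ((4 + (-1*(-3) + 3)) + 2))*(-5) = (24 + ((4 + (3 + 3)) + 2))*(-5) = (24 + ((4 + 6) + 2))*(-5) = (24 + (10 + 2))*(-5) = (24 + 12)*(-5) = 36*(-5) = -180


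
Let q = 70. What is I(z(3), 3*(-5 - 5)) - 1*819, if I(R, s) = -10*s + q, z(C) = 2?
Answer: -449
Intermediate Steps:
I(R, s) = 70 - 10*s (I(R, s) = -10*s + 70 = 70 - 10*s)
I(z(3), 3*(-5 - 5)) - 1*819 = (70 - 30*(-5 - 5)) - 1*819 = (70 - 30*(-10)) - 819 = (70 - 10*(-30)) - 819 = (70 + 300) - 819 = 370 - 819 = -449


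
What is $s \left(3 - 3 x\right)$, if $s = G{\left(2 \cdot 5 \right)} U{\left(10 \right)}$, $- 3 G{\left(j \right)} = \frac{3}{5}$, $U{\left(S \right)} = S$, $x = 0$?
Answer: $-6$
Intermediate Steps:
$G{\left(j \right)} = - \frac{1}{5}$ ($G{\left(j \right)} = - \frac{3 \cdot \frac{1}{5}}{3} = \left(- \frac{1}{3}\right) \frac{3}{5} = - \frac{1}{5}$)
$s = -2$ ($s = \left(- \frac{1}{5}\right) 10 = -2$)
$s \left(3 - 3 x\right) = - 2 \left(3 - 0\right) = - 2 \left(3 + 0\right) = \left(-2\right) 3 = -6$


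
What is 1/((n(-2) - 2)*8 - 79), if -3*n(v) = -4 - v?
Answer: -3/269 ≈ -0.011152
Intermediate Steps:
n(v) = 4/3 + v/3 (n(v) = -(-4 - v)/3 = 4/3 + v/3)
1/((n(-2) - 2)*8 - 79) = 1/(((4/3 + (1/3)*(-2)) - 2)*8 - 79) = 1/(((4/3 - 2/3) - 2)*8 - 79) = 1/((2/3 - 2)*8 - 79) = 1/(-4/3*8 - 79) = 1/(-32/3 - 79) = 1/(-269/3) = -3/269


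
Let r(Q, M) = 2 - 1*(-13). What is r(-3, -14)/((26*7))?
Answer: 15/182 ≈ 0.082418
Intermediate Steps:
r(Q, M) = 15 (r(Q, M) = 2 + 13 = 15)
r(-3, -14)/((26*7)) = 15/((26*7)) = 15/182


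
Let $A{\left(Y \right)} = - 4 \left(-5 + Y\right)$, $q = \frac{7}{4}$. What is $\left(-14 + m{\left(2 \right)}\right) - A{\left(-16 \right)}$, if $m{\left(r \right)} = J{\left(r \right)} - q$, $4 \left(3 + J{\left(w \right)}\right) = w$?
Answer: $- \frac{409}{4} \approx -102.25$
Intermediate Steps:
$J{\left(w \right)} = -3 + \frac{w}{4}$
$q = \frac{7}{4}$ ($q = 7 \cdot \frac{1}{4} = \frac{7}{4} \approx 1.75$)
$A{\left(Y \right)} = 20 - 4 Y$
$m{\left(r \right)} = - \frac{19}{4} + \frac{r}{4}$ ($m{\left(r \right)} = \left(-3 + \frac{r}{4}\right) - \frac{7}{4} = - \frac{19}{4} + \frac{r}{4}$)
$\left(-14 + m{\left(2 \right)}\right) - A{\left(-16 \right)} = \left(-14 + \left(- \frac{19}{4} + \frac{1}{4} \cdot 2\right)\right) - \left(20 - -64\right) = \left(-14 + \left(- \frac{19}{4} + \frac{1}{2}\right)\right) - \left(20 + 64\right) = \left(-14 - \frac{17}{4}\right) - 84 = - \frac{73}{4} - 84 = - \frac{409}{4}$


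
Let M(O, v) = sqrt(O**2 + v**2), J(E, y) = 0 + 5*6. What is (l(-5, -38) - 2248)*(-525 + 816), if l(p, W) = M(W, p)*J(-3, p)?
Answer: -654168 + 8730*sqrt(1469) ≈ -3.1957e+5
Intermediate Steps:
J(E, y) = 30 (J(E, y) = 0 + 30 = 30)
l(p, W) = 30*sqrt(W**2 + p**2) (l(p, W) = sqrt(W**2 + p**2)*30 = 30*sqrt(W**2 + p**2))
(l(-5, -38) - 2248)*(-525 + 816) = (30*sqrt((-38)**2 + (-5)**2) - 2248)*(-525 + 816) = (30*sqrt(1444 + 25) - 2248)*291 = (30*sqrt(1469) - 2248)*291 = (-2248 + 30*sqrt(1469))*291 = -654168 + 8730*sqrt(1469)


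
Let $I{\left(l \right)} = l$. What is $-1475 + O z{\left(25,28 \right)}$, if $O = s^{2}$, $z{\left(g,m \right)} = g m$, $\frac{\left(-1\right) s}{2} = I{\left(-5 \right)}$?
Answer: $68525$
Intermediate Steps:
$s = 10$ ($s = \left(-2\right) \left(-5\right) = 10$)
$O = 100$ ($O = 10^{2} = 100$)
$-1475 + O z{\left(25,28 \right)} = -1475 + 100 \cdot 25 \cdot 28 = -1475 + 100 \cdot 700 = -1475 + 70000 = 68525$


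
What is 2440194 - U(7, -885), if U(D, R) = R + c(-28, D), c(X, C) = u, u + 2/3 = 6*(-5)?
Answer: 7323329/3 ≈ 2.4411e+6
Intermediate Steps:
u = -92/3 (u = -⅔ + 6*(-5) = -⅔ - 30 = -92/3 ≈ -30.667)
c(X, C) = -92/3
U(D, R) = -92/3 + R (U(D, R) = R - 92/3 = -92/3 + R)
2440194 - U(7, -885) = 2440194 - (-92/3 - 885) = 2440194 - 1*(-2747/3) = 2440194 + 2747/3 = 7323329/3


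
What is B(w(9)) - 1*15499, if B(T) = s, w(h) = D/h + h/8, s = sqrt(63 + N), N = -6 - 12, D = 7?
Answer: -15499 + 3*sqrt(5) ≈ -15492.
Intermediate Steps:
N = -18
s = 3*sqrt(5) (s = sqrt(63 - 18) = sqrt(45) = 3*sqrt(5) ≈ 6.7082)
w(h) = 7/h + h/8
B(T) = 3*sqrt(5)
B(w(9)) - 1*15499 = 3*sqrt(5) - 1*15499 = 3*sqrt(5) - 15499 = -15499 + 3*sqrt(5)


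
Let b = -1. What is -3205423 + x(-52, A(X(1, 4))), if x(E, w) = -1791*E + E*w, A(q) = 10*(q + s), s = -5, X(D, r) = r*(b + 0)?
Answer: -3107611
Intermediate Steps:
X(D, r) = -r (X(D, r) = r*(-1 + 0) = r*(-1) = -r)
A(q) = -50 + 10*q (A(q) = 10*(q - 5) = 10*(-5 + q) = -50 + 10*q)
-3205423 + x(-52, A(X(1, 4))) = -3205423 - 52*(-1791 + (-50 + 10*(-1*4))) = -3205423 - 52*(-1791 + (-50 + 10*(-4))) = -3205423 - 52*(-1791 + (-50 - 40)) = -3205423 - 52*(-1791 - 90) = -3205423 - 52*(-1881) = -3205423 + 97812 = -3107611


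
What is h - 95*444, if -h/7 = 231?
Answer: -43797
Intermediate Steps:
h = -1617 (h = -7*231 = -1617)
h - 95*444 = -1617 - 95*444 = -1617 - 42180 = -43797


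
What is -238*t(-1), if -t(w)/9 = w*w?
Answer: 2142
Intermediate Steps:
t(w) = -9*w**2 (t(w) = -9*w*w = -9*w**2)
-238*t(-1) = -(-2142)*(-1)**2 = -(-2142) = -238*(-9) = 2142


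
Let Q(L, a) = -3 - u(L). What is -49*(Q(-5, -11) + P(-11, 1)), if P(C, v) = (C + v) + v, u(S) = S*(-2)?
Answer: 1078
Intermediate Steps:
u(S) = -2*S
Q(L, a) = -3 + 2*L (Q(L, a) = -3 - (-2)*L = -3 + 2*L)
P(C, v) = C + 2*v
-49*(Q(-5, -11) + P(-11, 1)) = -49*((-3 + 2*(-5)) + (-11 + 2*1)) = -49*((-3 - 10) + (-11 + 2)) = -49*(-13 - 9) = -49*(-22) = 1078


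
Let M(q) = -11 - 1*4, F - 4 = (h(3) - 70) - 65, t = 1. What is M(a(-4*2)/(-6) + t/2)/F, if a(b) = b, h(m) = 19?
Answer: 15/112 ≈ 0.13393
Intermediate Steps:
F = -112 (F = 4 + ((19 - 70) - 65) = 4 + (-51 - 65) = 4 - 116 = -112)
M(q) = -15 (M(q) = -11 - 4 = -15)
M(a(-4*2)/(-6) + t/2)/F = -15/(-112) = -15*(-1/112) = 15/112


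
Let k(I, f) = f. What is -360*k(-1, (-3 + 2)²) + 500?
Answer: 140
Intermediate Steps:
-360*k(-1, (-3 + 2)²) + 500 = -360*(-3 + 2)² + 500 = -360*(-1)² + 500 = -360*1 + 500 = -360 + 500 = 140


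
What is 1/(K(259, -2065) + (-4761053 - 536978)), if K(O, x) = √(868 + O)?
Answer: -5298031/28069132475834 - 7*√23/28069132475834 ≈ -1.8875e-7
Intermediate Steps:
1/(K(259, -2065) + (-4761053 - 536978)) = 1/(√(868 + 259) + (-4761053 - 536978)) = 1/(√1127 - 5298031) = 1/(7*√23 - 5298031) = 1/(-5298031 + 7*√23)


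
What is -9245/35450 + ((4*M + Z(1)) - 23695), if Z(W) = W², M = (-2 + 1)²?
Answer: -167963949/7090 ≈ -23690.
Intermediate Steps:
M = 1 (M = (-1)² = 1)
-9245/35450 + ((4*M + Z(1)) - 23695) = -9245/35450 + ((4*1 + 1²) - 23695) = -9245*1/35450 + ((4 + 1) - 23695) = -1849/7090 + (5 - 23695) = -1849/7090 - 23690 = -167963949/7090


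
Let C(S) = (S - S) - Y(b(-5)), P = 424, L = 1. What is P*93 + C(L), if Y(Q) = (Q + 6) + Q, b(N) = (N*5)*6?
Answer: 39726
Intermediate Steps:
b(N) = 30*N (b(N) = (5*N)*6 = 30*N)
Y(Q) = 6 + 2*Q (Y(Q) = (6 + Q) + Q = 6 + 2*Q)
C(S) = 294 (C(S) = (S - S) - (6 + 2*(30*(-5))) = 0 - (6 + 2*(-150)) = 0 - (6 - 300) = 0 - 1*(-294) = 0 + 294 = 294)
P*93 + C(L) = 424*93 + 294 = 39432 + 294 = 39726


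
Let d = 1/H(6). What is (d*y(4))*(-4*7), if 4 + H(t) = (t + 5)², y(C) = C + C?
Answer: -224/117 ≈ -1.9145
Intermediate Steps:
y(C) = 2*C
H(t) = -4 + (5 + t)² (H(t) = -4 + (t + 5)² = -4 + (5 + t)²)
d = 1/117 (d = 1/(-4 + (5 + 6)²) = 1/(-4 + 11²) = 1/(-4 + 121) = 1/117 ≈ 0.0085470)
(d*y(4))*(-4*7) = ((2*4)/117)*(-4*7) = ((1/117)*8)*(-28) = (8/117)*(-28) = -224/117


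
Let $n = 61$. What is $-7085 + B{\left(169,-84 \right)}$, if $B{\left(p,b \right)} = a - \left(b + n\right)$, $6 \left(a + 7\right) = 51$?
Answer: $- \frac{14121}{2} \approx -7060.5$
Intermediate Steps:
$a = \frac{3}{2}$ ($a = -7 + \frac{1}{6} \cdot 51 = -7 + \frac{17}{2} = \frac{3}{2} \approx 1.5$)
$B{\left(p,b \right)} = - \frac{119}{2} - b$ ($B{\left(p,b \right)} = \frac{3}{2} - \left(b + 61\right) = \frac{3}{2} - \left(61 + b\right) = - \frac{119}{2} - b$)
$-7085 + B{\left(169,-84 \right)} = -7085 - - \frac{49}{2} = -7085 + \left(- \frac{119}{2} + 84\right) = -7085 + \frac{49}{2} = - \frac{14121}{2}$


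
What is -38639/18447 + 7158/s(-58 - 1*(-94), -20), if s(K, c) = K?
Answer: 2419493/12298 ≈ 196.74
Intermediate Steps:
-38639/18447 + 7158/s(-58 - 1*(-94), -20) = -38639/18447 + 7158/(-58 - 1*(-94)) = -38639*1/18447 + 7158/(-58 + 94) = -38639/18447 + 7158/36 = -38639/18447 + 7158*(1/36) = -38639/18447 + 1193/6 = 2419493/12298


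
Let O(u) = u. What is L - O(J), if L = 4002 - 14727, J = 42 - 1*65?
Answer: -10702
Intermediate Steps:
J = -23 (J = 42 - 65 = -23)
L = -10725
L - O(J) = -10725 - 1*(-23) = -10725 + 23 = -10702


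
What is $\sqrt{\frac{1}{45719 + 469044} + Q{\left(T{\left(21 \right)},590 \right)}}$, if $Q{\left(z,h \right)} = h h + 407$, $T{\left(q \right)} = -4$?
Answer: $\frac{7 \sqrt{1884647236878254}}{514763} \approx 590.34$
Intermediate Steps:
$Q{\left(z,h \right)} = 407 + h^{2}$ ($Q{\left(z,h \right)} = h^{2} + 407 = 407 + h^{2}$)
$\sqrt{\frac{1}{45719 + 469044} + Q{\left(T{\left(21 \right)},590 \right)}} = \sqrt{\frac{1}{45719 + 469044} + \left(407 + 590^{2}\right)} = \sqrt{\frac{1}{514763} + \left(407 + 348100\right)} = \sqrt{\frac{1}{514763} + 348507} = \sqrt{\frac{179398508842}{514763}} = \frac{7 \sqrt{1884647236878254}}{514763}$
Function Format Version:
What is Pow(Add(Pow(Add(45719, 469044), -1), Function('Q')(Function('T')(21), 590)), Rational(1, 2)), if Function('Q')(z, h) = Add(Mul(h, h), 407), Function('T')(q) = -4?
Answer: Mul(Rational(7, 514763), Pow(1884647236878254, Rational(1, 2))) ≈ 590.34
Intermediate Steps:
Function('Q')(z, h) = Add(407, Pow(h, 2)) (Function('Q')(z, h) = Add(Pow(h, 2), 407) = Add(407, Pow(h, 2)))
Pow(Add(Pow(Add(45719, 469044), -1), Function('Q')(Function('T')(21), 590)), Rational(1, 2)) = Pow(Add(Pow(Add(45719, 469044), -1), Add(407, Pow(590, 2))), Rational(1, 2)) = Pow(Add(Pow(514763, -1), Add(407, 348100)), Rational(1, 2)) = Pow(Add(Rational(1, 514763), 348507), Rational(1, 2)) = Pow(Rational(179398508842, 514763), Rational(1, 2)) = Mul(Rational(7, 514763), Pow(1884647236878254, Rational(1, 2)))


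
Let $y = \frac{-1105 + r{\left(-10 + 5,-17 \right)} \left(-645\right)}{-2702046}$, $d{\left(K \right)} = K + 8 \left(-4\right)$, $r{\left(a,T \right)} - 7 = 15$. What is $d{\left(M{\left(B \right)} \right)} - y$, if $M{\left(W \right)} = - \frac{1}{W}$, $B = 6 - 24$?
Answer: $- \frac{129495980}{4053069} \approx -31.95$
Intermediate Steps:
$B = -18$ ($B = 6 - 24 = -18$)
$r{\left(a,T \right)} = 22$ ($r{\left(a,T \right)} = 7 + 15 = 22$)
$d{\left(K \right)} = -32 + K$ ($d{\left(K \right)} = K - 32 = -32 + K$)
$y = \frac{15295}{2702046}$ ($y = \frac{-1105 + 22 \left(-645\right)}{-2702046} = \left(-1105 - 14190\right) \left(- \frac{1}{2702046}\right) = \left(-15295\right) \left(- \frac{1}{2702046}\right) = \frac{15295}{2702046} \approx 0.0056605$)
$d{\left(M{\left(B \right)} \right)} - y = \left(-32 - \frac{1}{-18}\right) - \frac{15295}{2702046} = \left(-32 - - \frac{1}{18}\right) - \frac{15295}{2702046} = \left(-32 + \frac{1}{18}\right) - \frac{15295}{2702046} = - \frac{575}{18} - \frac{15295}{2702046} = - \frac{129495980}{4053069}$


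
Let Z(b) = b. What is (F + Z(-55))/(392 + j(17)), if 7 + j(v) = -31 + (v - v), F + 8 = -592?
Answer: -655/354 ≈ -1.8503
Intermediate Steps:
F = -600 (F = -8 - 592 = -600)
j(v) = -38 (j(v) = -7 + (-31 + (v - v)) = -7 + (-31 + 0) = -7 - 31 = -38)
(F + Z(-55))/(392 + j(17)) = (-600 - 55)/(392 - 38) = -655/354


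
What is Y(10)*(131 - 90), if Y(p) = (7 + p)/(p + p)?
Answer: 697/20 ≈ 34.850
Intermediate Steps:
Y(p) = (7 + p)/(2*p) (Y(p) = (7 + p)/((2*p)) = (7 + p)*(1/(2*p)) = (7 + p)/(2*p))
Y(10)*(131 - 90) = ((1/2)*(7 + 10)/10)*(131 - 90) = ((1/2)*(1/10)*17)*41 = (17/20)*41 = 697/20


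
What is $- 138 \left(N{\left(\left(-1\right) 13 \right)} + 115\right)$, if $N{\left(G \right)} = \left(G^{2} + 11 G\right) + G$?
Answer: $-17664$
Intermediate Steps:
$N{\left(G \right)} = G^{2} + 12 G$
$- 138 \left(N{\left(\left(-1\right) 13 \right)} + 115\right) = - 138 \left(\left(-1\right) 13 \left(12 - 13\right) + 115\right) = - 138 \left(- 13 \left(12 - 13\right) + 115\right) = - 138 \left(\left(-13\right) \left(-1\right) + 115\right) = - 138 \left(13 + 115\right) = \left(-138\right) 128 = -17664$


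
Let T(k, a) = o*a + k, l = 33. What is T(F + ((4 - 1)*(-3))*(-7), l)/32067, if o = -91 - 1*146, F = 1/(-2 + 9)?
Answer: -54305/224469 ≈ -0.24193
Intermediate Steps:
F = ⅐ (F = 1/7 = ⅐ ≈ 0.14286)
o = -237 (o = -91 - 146 = -237)
T(k, a) = k - 237*a (T(k, a) = -237*a + k = k - 237*a)
T(F + ((4 - 1)*(-3))*(-7), l)/32067 = ((⅐ + ((4 - 1)*(-3))*(-7)) - 237*33)/32067 = ((⅐ + (3*(-3))*(-7)) - 7821)*(1/32067) = ((⅐ - 9*(-7)) - 7821)*(1/32067) = ((⅐ + 63) - 7821)*(1/32067) = (442/7 - 7821)*(1/32067) = -54305/7*1/32067 = -54305/224469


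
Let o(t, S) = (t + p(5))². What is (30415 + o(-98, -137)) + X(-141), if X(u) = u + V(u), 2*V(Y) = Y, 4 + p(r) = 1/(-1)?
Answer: 81625/2 ≈ 40813.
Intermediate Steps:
p(r) = -5 (p(r) = -4 + 1/(-1) = -4 - 1 = -5)
V(Y) = Y/2
o(t, S) = (-5 + t)² (o(t, S) = (t - 5)² = (-5 + t)²)
X(u) = 3*u/2 (X(u) = u + u/2 = 3*u/2)
(30415 + o(-98, -137)) + X(-141) = (30415 + (-5 - 98)²) + (3/2)*(-141) = (30415 + (-103)²) - 423/2 = (30415 + 10609) - 423/2 = 41024 - 423/2 = 81625/2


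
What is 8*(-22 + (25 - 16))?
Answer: -104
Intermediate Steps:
8*(-22 + (25 - 16)) = 8*(-22 + 9) = 8*(-13) = -104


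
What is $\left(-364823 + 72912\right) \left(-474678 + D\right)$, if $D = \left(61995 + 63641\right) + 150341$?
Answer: $58003007611$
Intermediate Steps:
$D = 275977$ ($D = 125636 + 150341 = 275977$)
$\left(-364823 + 72912\right) \left(-474678 + D\right) = \left(-364823 + 72912\right) \left(-474678 + 275977\right) = \left(-291911\right) \left(-198701\right) = 58003007611$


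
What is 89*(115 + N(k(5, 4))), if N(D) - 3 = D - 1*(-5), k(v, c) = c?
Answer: 11303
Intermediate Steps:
N(D) = 8 + D (N(D) = 3 + (D - 1*(-5)) = 3 + (D + 5) = 3 + (5 + D) = 8 + D)
89*(115 + N(k(5, 4))) = 89*(115 + (8 + 4)) = 89*(115 + 12) = 89*127 = 11303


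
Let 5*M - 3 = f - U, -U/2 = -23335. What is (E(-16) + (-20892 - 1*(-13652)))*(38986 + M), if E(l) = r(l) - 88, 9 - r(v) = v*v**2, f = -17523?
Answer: -84275004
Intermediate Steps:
U = 46670 (U = -2*(-23335) = 46670)
r(v) = 9 - v**3 (r(v) = 9 - v*v**2 = 9 - v**3)
M = -12838 (M = 3/5 + (-17523 - 1*46670)/5 = 3/5 + (-17523 - 46670)/5 = 3/5 + (1/5)*(-64193) = 3/5 - 64193/5 = -12838)
E(l) = -79 - l**3 (E(l) = (9 - l**3) - 88 = -79 - l**3)
(E(-16) + (-20892 - 1*(-13652)))*(38986 + M) = ((-79 - 1*(-16)**3) + (-20892 - 1*(-13652)))*(38986 - 12838) = ((-79 - 1*(-4096)) + (-20892 + 13652))*26148 = ((-79 + 4096) - 7240)*26148 = (4017 - 7240)*26148 = -3223*26148 = -84275004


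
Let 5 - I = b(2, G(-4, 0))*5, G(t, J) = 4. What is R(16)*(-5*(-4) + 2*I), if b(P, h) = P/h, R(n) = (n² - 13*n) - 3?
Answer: 1125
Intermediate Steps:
R(n) = -3 + n² - 13*n
I = 5/2 (I = 5 - 2/4*5 = 5 - 2*(¼)*5 = 5 - 5/2 = 5/2 ≈ 2.5000)
R(16)*(-5*(-4) + 2*I) = (-3 + 16² - 13*16)*(-5*(-4) + 2*(5/2)) = (-3 + 256 - 208)*(20 + 5) = 45*25 = 1125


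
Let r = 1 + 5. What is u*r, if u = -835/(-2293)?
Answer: 5010/2293 ≈ 2.1849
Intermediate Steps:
r = 6
u = 835/2293 (u = -835*(-1/2293) = 835/2293 ≈ 0.36415)
u*r = (835/2293)*6 = 5010/2293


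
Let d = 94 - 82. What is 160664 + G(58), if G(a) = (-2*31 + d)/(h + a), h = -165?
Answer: 17191098/107 ≈ 1.6066e+5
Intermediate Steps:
d = 12
G(a) = -50/(-165 + a) (G(a) = (-2*31 + 12)/(-165 + a) = (-62 + 12)/(-165 + a) = -50/(-165 + a))
160664 + G(58) = 160664 - 50/(-165 + 58) = 160664 - 50/(-107) = 160664 - 50*(-1/107) = 160664 + 50/107 = 17191098/107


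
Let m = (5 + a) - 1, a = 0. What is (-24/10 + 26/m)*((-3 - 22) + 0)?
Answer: -205/2 ≈ -102.50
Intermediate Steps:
m = 4 (m = (5 + 0) - 1 = 5 - 1 = 4)
(-24/10 + 26/m)*((-3 - 22) + 0) = (-24/10 + 26/4)*((-3 - 22) + 0) = (-24*⅒ + 26*(¼))*(-25 + 0) = (-12/5 + 13/2)*(-25) = (41/10)*(-25) = -205/2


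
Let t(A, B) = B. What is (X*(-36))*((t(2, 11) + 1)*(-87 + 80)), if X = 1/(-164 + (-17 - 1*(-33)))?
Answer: -756/37 ≈ -20.432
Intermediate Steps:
X = -1/148 (X = 1/(-164 + (-17 + 33)) = 1/(-164 + 16) = 1/(-148) = -1/148 ≈ -0.0067568)
(X*(-36))*((t(2, 11) + 1)*(-87 + 80)) = (-1/148*(-36))*((11 + 1)*(-87 + 80)) = 9*(12*(-7))/37 = (9/37)*(-84) = -756/37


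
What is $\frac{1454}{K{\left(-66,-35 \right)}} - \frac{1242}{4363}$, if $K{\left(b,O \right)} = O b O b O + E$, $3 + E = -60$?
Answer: $- \frac{231966689048}{814849425369} \approx -0.28467$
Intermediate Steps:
$E = -63$ ($E = -3 - 60 = -63$)
$K{\left(b,O \right)} = -63 + O^{3} b^{2}$ ($K{\left(b,O \right)} = O b O b O - 63 = b O^{2} b O - 63 = O^{2} b^{2} O - 63 = O^{3} b^{2} - 63 = -63 + O^{3} b^{2}$)
$\frac{1454}{K{\left(-66,-35 \right)}} - \frac{1242}{4363} = \frac{1454}{-63 + \left(-35\right)^{3} \left(-66\right)^{2}} - \frac{1242}{4363} = \frac{1454}{-63 - 186763500} - \frac{1242}{4363} = \frac{1454}{-186763563} - \frac{1242}{4363} = 1454 \left(- \frac{1}{186763563}\right) - \frac{1242}{4363} = - \frac{1454}{186763563} - \frac{1242}{4363} = - \frac{231966689048}{814849425369}$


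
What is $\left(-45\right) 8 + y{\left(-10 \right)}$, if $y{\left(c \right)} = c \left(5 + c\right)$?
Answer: $-310$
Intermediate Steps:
$\left(-45\right) 8 + y{\left(-10 \right)} = \left(-45\right) 8 - 10 \left(5 - 10\right) = -360 - -50 = -360 + 50 = -310$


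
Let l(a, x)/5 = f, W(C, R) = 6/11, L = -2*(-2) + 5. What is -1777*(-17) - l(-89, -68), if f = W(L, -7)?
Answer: 332269/11 ≈ 30206.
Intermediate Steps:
L = 9 (L = 4 + 5 = 9)
W(C, R) = 6/11 (W(C, R) = 6*(1/11) = 6/11)
f = 6/11 ≈ 0.54545
l(a, x) = 30/11 (l(a, x) = 5*(6/11) = 30/11)
-1777*(-17) - l(-89, -68) = -1777*(-17) - 1*30/11 = 30209 - 30/11 = 332269/11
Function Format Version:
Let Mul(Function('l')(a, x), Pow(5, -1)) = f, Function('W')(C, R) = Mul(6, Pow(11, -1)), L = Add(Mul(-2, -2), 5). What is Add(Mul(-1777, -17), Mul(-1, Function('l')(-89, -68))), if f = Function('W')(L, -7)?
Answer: Rational(332269, 11) ≈ 30206.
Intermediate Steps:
L = 9 (L = Add(4, 5) = 9)
Function('W')(C, R) = Rational(6, 11) (Function('W')(C, R) = Mul(6, Rational(1, 11)) = Rational(6, 11))
f = Rational(6, 11) ≈ 0.54545
Function('l')(a, x) = Rational(30, 11) (Function('l')(a, x) = Mul(5, Rational(6, 11)) = Rational(30, 11))
Add(Mul(-1777, -17), Mul(-1, Function('l')(-89, -68))) = Add(Mul(-1777, -17), Mul(-1, Rational(30, 11))) = Add(30209, Rational(-30, 11)) = Rational(332269, 11)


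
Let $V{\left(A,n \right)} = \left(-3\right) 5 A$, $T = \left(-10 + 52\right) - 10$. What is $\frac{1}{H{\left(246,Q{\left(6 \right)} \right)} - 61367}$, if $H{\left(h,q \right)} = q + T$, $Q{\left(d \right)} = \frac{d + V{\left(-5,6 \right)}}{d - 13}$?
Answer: $- \frac{7}{429426} \approx -1.6301 \cdot 10^{-5}$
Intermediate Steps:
$T = 32$ ($T = 42 - 10 = 32$)
$V{\left(A,n \right)} = - 15 A$
$Q{\left(d \right)} = \frac{75 + d}{-13 + d}$ ($Q{\left(d \right)} = \frac{d - -75}{d - 13} = \frac{d + 75}{-13 + d} = \frac{75 + d}{-13 + d}$)
$H{\left(h,q \right)} = 32 + q$ ($H{\left(h,q \right)} = q + 32 = 32 + q$)
$\frac{1}{H{\left(246,Q{\left(6 \right)} \right)} - 61367} = \frac{1}{\left(32 + \frac{75 + 6}{-13 + 6}\right) - 61367} = \frac{1}{\left(32 + \frac{1}{-7} \cdot 81\right) - 61367} = \frac{1}{\left(32 - \frac{81}{7}\right) - 61367} = \frac{1}{\frac{143}{7} - 61367} = \frac{1}{- \frac{429426}{7}} = - \frac{7}{429426}$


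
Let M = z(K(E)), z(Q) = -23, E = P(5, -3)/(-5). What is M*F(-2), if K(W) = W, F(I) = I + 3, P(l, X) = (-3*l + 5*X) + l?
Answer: -23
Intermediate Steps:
P(l, X) = -2*l + 5*X
F(I) = 3 + I
E = 5 (E = (-2*5 + 5*(-3))/(-5) = (-10 - 15)*(-⅕) = -25*(-⅕) = 5)
M = -23
M*F(-2) = -23*(3 - 2) = -23*1 = -23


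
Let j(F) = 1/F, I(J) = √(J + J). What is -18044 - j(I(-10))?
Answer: -18044 + I*√5/10 ≈ -18044.0 + 0.22361*I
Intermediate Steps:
I(J) = √2*√J (I(J) = √(2*J) = √2*√J)
-18044 - j(I(-10)) = -18044 - 1/(√2*√(-10)) = -18044 - 1/(√2*(I*√10)) = -18044 - 1/(2*I*√5) = -18044 - (-1)*I*√5/10 = -18044 + I*√5/10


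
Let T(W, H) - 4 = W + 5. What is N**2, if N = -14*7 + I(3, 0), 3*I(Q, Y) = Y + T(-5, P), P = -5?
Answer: 84100/9 ≈ 9344.4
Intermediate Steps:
T(W, H) = 9 + W (T(W, H) = 4 + (W + 5) = 4 + (5 + W) = 9 + W)
I(Q, Y) = 4/3 + Y/3 (I(Q, Y) = (Y + (9 - 5))/3 = (Y + 4)/3 = (4 + Y)/3 = 4/3 + Y/3)
N = -290/3 (N = -14*7 + (4/3 + (1/3)*0) = -98 + (4/3 + 0) = -98 + 4/3 = -290/3 ≈ -96.667)
N**2 = (-290/3)**2 = 84100/9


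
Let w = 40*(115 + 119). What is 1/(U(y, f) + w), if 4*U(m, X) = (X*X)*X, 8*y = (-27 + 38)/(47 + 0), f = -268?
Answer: -1/4802848 ≈ -2.0821e-7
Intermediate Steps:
w = 9360 (w = 40*234 = 9360)
y = 11/376 (y = ((-27 + 38)/(47 + 0))/8 = (11/47)/8 = (11*(1/47))/8 = (1/8)*(11/47) = 11/376 ≈ 0.029255)
U(m, X) = X**3/4 (U(m, X) = ((X*X)*X)/4 = (X**2*X)/4 = X**3/4)
1/(U(y, f) + w) = 1/((1/4)*(-268)**3 + 9360) = 1/((1/4)*(-19248832) + 9360) = 1/(-4812208 + 9360) = 1/(-4802848) = -1/4802848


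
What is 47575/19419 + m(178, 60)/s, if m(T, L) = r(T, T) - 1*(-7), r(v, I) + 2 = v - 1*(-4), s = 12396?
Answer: 65930117/26746436 ≈ 2.4650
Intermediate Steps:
r(v, I) = 2 + v (r(v, I) = -2 + (v - 1*(-4)) = -2 + (v + 4) = -2 + (4 + v) = 2 + v)
m(T, L) = 9 + T (m(T, L) = (2 + T) - 1*(-7) = (2 + T) + 7 = 9 + T)
47575/19419 + m(178, 60)/s = 47575/19419 + (9 + 178)/12396 = 47575*(1/19419) + 187*(1/12396) = 47575/19419 + 187/12396 = 65930117/26746436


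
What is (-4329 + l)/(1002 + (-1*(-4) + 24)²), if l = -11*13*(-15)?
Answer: -1092/893 ≈ -1.2228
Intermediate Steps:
l = 2145 (l = -143*(-15) = 2145)
(-4329 + l)/(1002 + (-1*(-4) + 24)²) = (-4329 + 2145)/(1002 + (-1*(-4) + 24)²) = -2184/(1002 + (4 + 24)²) = -2184/(1002 + 28²) = -2184/(1002 + 784) = -2184/1786 = -2184*1/1786 = -1092/893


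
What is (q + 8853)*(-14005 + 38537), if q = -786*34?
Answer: -438411372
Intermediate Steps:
q = -26724
(q + 8853)*(-14005 + 38537) = (-26724 + 8853)*(-14005 + 38537) = -17871*24532 = -438411372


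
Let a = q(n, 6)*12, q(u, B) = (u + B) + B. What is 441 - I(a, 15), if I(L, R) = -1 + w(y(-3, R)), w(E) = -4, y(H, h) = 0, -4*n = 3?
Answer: 446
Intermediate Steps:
n = -3/4 (n = -1/4*3 = -3/4 ≈ -0.75000)
q(u, B) = u + 2*B (q(u, B) = (B + u) + B = u + 2*B)
a = 135 (a = (-3/4 + 2*6)*12 = (-3/4 + 12)*12 = (45/4)*12 = 135)
I(L, R) = -5 (I(L, R) = -1 - 4 = -5)
441 - I(a, 15) = 441 - 1*(-5) = 441 + 5 = 446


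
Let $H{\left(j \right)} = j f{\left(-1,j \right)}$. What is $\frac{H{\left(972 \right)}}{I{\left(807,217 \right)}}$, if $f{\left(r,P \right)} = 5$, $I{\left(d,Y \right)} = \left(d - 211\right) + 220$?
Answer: $\frac{405}{68} \approx 5.9559$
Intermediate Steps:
$I{\left(d,Y \right)} = 9 + d$ ($I{\left(d,Y \right)} = \left(-211 + d\right) + 220 = 9 + d$)
$H{\left(j \right)} = 5 j$ ($H{\left(j \right)} = j 5 = 5 j$)
$\frac{H{\left(972 \right)}}{I{\left(807,217 \right)}} = \frac{5 \cdot 972}{9 + 807} = \frac{4860}{816} = 4860 \cdot \frac{1}{816} = \frac{405}{68}$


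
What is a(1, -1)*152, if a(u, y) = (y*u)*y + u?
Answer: 304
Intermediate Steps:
a(u, y) = u + u*y² (a(u, y) = (u*y)*y + u = u*y² + u = u + u*y²)
a(1, -1)*152 = (1*(1 + (-1)²))*152 = (1*(1 + 1))*152 = (1*2)*152 = 2*152 = 304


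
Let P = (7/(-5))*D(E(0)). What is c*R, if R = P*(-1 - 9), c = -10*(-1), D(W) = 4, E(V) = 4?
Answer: 560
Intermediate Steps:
P = -28/5 (P = (7/(-5))*4 = (7*(-1/5))*4 = -7/5*4 = -28/5 ≈ -5.6000)
c = 10
R = 56 (R = -28*(-1 - 9)/5 = -28/5*(-10) = 56)
c*R = 10*56 = 560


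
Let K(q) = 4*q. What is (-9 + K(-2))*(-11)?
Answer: 187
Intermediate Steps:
(-9 + K(-2))*(-11) = (-9 + 4*(-2))*(-11) = (-9 - 8)*(-11) = -17*(-11) = 187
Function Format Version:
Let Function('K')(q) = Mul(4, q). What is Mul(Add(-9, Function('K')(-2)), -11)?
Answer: 187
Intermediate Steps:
Mul(Add(-9, Function('K')(-2)), -11) = Mul(Add(-9, Mul(4, -2)), -11) = Mul(Add(-9, -8), -11) = Mul(-17, -11) = 187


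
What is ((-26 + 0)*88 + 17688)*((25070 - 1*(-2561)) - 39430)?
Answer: -181704600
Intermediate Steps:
((-26 + 0)*88 + 17688)*((25070 - 1*(-2561)) - 39430) = (-26*88 + 17688)*((25070 + 2561) - 39430) = (-2288 + 17688)*(27631 - 39430) = 15400*(-11799) = -181704600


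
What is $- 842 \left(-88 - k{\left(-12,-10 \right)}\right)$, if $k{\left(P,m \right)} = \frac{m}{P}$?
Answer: $\frac{224393}{3} \approx 74798.0$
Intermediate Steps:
$- 842 \left(-88 - k{\left(-12,-10 \right)}\right) = - 842 \left(-88 - - \frac{10}{-12}\right) = - 842 \left(-88 - \left(-10\right) \left(- \frac{1}{12}\right)\right) = - 842 \left(-88 - \frac{5}{6}\right) = \left(-842\right) \left(- \frac{533}{6}\right) = \frac{224393}{3}$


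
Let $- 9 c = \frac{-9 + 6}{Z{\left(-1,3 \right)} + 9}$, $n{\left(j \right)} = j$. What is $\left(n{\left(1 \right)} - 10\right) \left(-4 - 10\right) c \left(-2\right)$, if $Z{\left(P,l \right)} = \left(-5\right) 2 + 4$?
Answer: $-28$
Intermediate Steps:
$Z{\left(P,l \right)} = -6$ ($Z{\left(P,l \right)} = -10 + 4 = -6$)
$c = \frac{1}{9}$ ($c = - \frac{\left(-9 + 6\right) \frac{1}{-6 + 9}}{9} = - \frac{\left(-3\right) \frac{1}{3}}{9} = \left(- \frac{1}{9}\right) \left(-1\right) = \frac{1}{9} \approx 0.11111$)
$\left(n{\left(1 \right)} - 10\right) \left(-4 - 10\right) c \left(-2\right) = \left(1 - 10\right) \left(-4 - 10\right) \frac{1}{9} \left(-2\right) = \left(-9\right) \left(-14\right) \frac{1}{9} \left(-2\right) = 126 \cdot \frac{1}{9} \left(-2\right) = 14 \left(-2\right) = -28$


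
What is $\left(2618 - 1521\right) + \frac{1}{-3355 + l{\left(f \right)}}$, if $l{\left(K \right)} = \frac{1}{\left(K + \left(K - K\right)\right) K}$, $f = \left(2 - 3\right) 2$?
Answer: $\frac{14720639}{13419} \approx 1097.0$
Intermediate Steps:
$f = -2$ ($f = \left(-1\right) 2 = -2$)
$l{\left(K \right)} = \frac{1}{K^{2}}$ ($l{\left(K \right)} = \frac{1}{\left(K + 0\right) K} = \frac{1}{K K} = \frac{1}{K^{2}}$)
$\left(2618 - 1521\right) + \frac{1}{-3355 + l{\left(f \right)}} = \left(2618 - 1521\right) + \frac{1}{-3355 + \frac{1}{4}} = 1097 + \frac{1}{- \frac{13419}{4}} = 1097 - \frac{4}{13419} = \frac{14720639}{13419}$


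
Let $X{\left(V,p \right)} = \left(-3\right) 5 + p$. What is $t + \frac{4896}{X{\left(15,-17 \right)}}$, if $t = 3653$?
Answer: $3500$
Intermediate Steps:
$X{\left(V,p \right)} = -15 + p$
$t + \frac{4896}{X{\left(15,-17 \right)}} = 3653 + \frac{4896}{-15 - 17} = 3653 + \frac{4896}{-32} = 3653 + 4896 \left(- \frac{1}{32}\right) = 3653 - 153 = 3500$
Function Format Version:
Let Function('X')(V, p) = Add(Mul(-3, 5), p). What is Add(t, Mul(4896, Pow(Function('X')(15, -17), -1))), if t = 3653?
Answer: 3500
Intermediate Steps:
Function('X')(V, p) = Add(-15, p)
Add(t, Mul(4896, Pow(Function('X')(15, -17), -1))) = Add(3653, Mul(4896, Pow(Add(-15, -17), -1))) = Add(3653, Mul(4896, Pow(-32, -1))) = Add(3653, Mul(4896, Rational(-1, 32))) = Add(3653, -153) = 3500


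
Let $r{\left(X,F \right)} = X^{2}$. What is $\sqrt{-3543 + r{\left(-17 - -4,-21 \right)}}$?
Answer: $i \sqrt{3374} \approx 58.086 i$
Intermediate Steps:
$\sqrt{-3543 + r{\left(-17 - -4,-21 \right)}} = \sqrt{-3543 + \left(-17 - -4\right)^{2}} = \sqrt{-3543 + \left(-17 + 4\right)^{2}} = \sqrt{-3543 + \left(-13\right)^{2}} = \sqrt{-3543 + 169} = \sqrt{-3374} = i \sqrt{3374}$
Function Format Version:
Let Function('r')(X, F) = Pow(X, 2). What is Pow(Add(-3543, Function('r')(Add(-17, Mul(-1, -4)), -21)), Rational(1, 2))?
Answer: Mul(I, Pow(3374, Rational(1, 2))) ≈ Mul(58.086, I)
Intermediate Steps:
Pow(Add(-3543, Function('r')(Add(-17, Mul(-1, -4)), -21)), Rational(1, 2)) = Pow(Add(-3543, Pow(Add(-17, Mul(-1, -4)), 2)), Rational(1, 2)) = Pow(Add(-3543, Pow(Add(-17, 4), 2)), Rational(1, 2)) = Pow(Add(-3543, Pow(-13, 2)), Rational(1, 2)) = Pow(Add(-3543, 169), Rational(1, 2)) = Pow(-3374, Rational(1, 2)) = Mul(I, Pow(3374, Rational(1, 2)))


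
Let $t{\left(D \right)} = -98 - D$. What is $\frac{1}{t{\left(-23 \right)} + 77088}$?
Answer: $\frac{1}{77013} \approx 1.2985 \cdot 10^{-5}$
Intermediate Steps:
$\frac{1}{t{\left(-23 \right)} + 77088} = \frac{1}{\left(-98 - -23\right) + 77088} = \frac{1}{\left(-98 + 23\right) + 77088} = \frac{1}{-75 + 77088} = \frac{1}{77013}$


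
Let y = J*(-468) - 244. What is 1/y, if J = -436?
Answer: 1/203804 ≈ 4.9067e-6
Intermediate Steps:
y = 203804 (y = -436*(-468) - 244 = 204048 - 244 = 203804)
1/y = 1/203804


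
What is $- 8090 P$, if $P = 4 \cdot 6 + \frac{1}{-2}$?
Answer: $-190115$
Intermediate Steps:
$P = \frac{47}{2}$ ($P = 24 - \frac{1}{2} = \frac{47}{2} \approx 23.5$)
$- 8090 P = \left(-8090\right) \frac{47}{2} = -190115$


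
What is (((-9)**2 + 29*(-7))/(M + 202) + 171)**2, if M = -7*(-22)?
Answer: 922762129/31684 ≈ 29124.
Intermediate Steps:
M = 154
(((-9)**2 + 29*(-7))/(M + 202) + 171)**2 = (((-9)**2 + 29*(-7))/(154 + 202) + 171)**2 = ((81 - 203)/356 + 171)**2 = (-122*1/356 + 171)**2 = (-61/178 + 171)**2 = (30377/178)**2 = 922762129/31684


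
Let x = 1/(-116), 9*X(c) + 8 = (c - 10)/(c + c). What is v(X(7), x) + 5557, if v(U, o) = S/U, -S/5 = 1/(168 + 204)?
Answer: 7924303/1426 ≈ 5557.0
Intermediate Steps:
X(c) = -8/9 + (-10 + c)/(18*c) (X(c) = -8/9 + ((c - 10)/(c + c))/9 = -8/9 + ((-10 + c)/((2*c)))/9 = -8/9 + ((-10 + c)*(1/(2*c)))/9 = -8/9 + ((-10 + c)/(2*c))/9 = -8/9 + (-10 + c)/(18*c))
x = -1/116 ≈ -0.0086207
S = -5/372 (S = -5/(168 + 204) = -5/372 ≈ -0.013441)
v(U, o) = -5/(372*U)
v(X(7), x) + 5557 = -5*126/(5*(-2 - 3*7))/372 + 5557 = -5*126/(5*(-2 - 21))/372 + 5557 = -5/(372*((5/18)*(1/7)*(-23))) + 5557 = -5/(372*(-115/126)) + 5557 = -5/372*(-126/115) + 5557 = 21/1426 + 5557 = 7924303/1426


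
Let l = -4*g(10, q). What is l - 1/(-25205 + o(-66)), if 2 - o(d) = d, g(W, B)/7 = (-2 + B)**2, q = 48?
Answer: -1489316975/25137 ≈ -59248.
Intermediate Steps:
g(W, B) = 7*(-2 + B)**2
o(d) = 2 - d
l = -59248 (l = -28*(-2 + 48)**2 = -28*46**2 = -28*2116 = -4*14812 = -59248)
l - 1/(-25205 + o(-66)) = -59248 - 1/(-25205 + (2 - 1*(-66))) = -59248 - 1/(-25205 + (2 + 66)) = -59248 - 1/(-25205 + 68) = -59248 - 1/(-25137) = -59248 - 1*(-1/25137) = -59248 + 1/25137 = -1489316975/25137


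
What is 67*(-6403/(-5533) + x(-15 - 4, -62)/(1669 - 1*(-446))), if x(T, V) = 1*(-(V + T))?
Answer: 104151634/1300255 ≈ 80.101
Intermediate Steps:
x(T, V) = -T - V (x(T, V) = 1*(-(T + V)) = 1*(-T - V) = -T - V)
67*(-6403/(-5533) + x(-15 - 4, -62)/(1669 - 1*(-446))) = 67*(-6403/(-5533) + (-(-15 - 4) - 1*(-62))/(1669 - 1*(-446))) = 67*(-6403*(-1/5533) + (-1*(-19) + 62)/(1669 + 446)) = 67*(6403/5533 + (19 + 62)/2115) = 67*(6403/5533 + 81*(1/2115)) = 67*(6403/5533 + 9/235) = 67*(1554502/1300255) = 104151634/1300255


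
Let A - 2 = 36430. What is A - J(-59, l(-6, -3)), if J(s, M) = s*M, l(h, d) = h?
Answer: 36078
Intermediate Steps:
A = 36432 (A = 2 + 36430 = 36432)
J(s, M) = M*s
A - J(-59, l(-6, -3)) = 36432 - (-6)*(-59) = 36432 - 1*354 = 36432 - 354 = 36078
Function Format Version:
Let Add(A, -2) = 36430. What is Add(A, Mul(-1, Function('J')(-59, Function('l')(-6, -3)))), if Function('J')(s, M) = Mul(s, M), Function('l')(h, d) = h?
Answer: 36078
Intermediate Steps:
A = 36432 (A = Add(2, 36430) = 36432)
Function('J')(s, M) = Mul(M, s)
Add(A, Mul(-1, Function('J')(-59, Function('l')(-6, -3)))) = Add(36432, Mul(-1, Mul(-6, -59))) = Add(36432, Mul(-1, 354)) = Add(36432, -354) = 36078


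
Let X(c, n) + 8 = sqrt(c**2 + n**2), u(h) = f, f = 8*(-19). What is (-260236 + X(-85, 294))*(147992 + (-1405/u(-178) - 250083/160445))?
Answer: -234828768191705829/6096910 + 3609363031489*sqrt(93661)/24387640 ≈ -3.8471e+10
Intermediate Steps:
f = -152
u(h) = -152
X(c, n) = -8 + sqrt(c**2 + n**2)
(-260236 + X(-85, 294))*(147992 + (-1405/u(-178) - 250083/160445)) = (-260236 + (-8 + sqrt((-85)**2 + 294**2)))*(147992 + (-1405/(-152) - 250083/160445)) = (-260236 + (-8 + sqrt(7225 + 86436)))*(147992 + (-1405*(-1/152) - 250083*1/160445)) = (-260236 + (-8 + sqrt(93661)))*(147992 + (1405/152 - 250083/160445)) = (-260244 + sqrt(93661))*(147992 + 187412609/24387640) = (-260244 + sqrt(93661))*(3609363031489/24387640) = -234828768191705829/6096910 + 3609363031489*sqrt(93661)/24387640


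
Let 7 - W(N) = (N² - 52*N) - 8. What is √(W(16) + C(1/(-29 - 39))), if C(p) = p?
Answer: √683179/34 ≈ 24.310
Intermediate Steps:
W(N) = 15 - N² + 52*N (W(N) = 7 - ((N² - 52*N) - 8) = 7 - (-8 + N² - 52*N) = 7 + (8 - N² + 52*N) = 15 - N² + 52*N)
√(W(16) + C(1/(-29 - 39))) = √((15 - 1*16² + 52*16) + 1/(-29 - 39)) = √((15 - 1*256 + 832) + 1/(-68)) = √((15 - 256 + 832) - 1/68) = √(591 - 1/68) = √(40187/68) = √683179/34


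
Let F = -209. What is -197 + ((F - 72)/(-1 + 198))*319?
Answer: -128448/197 ≈ -652.02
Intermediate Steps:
-197 + ((F - 72)/(-1 + 198))*319 = -197 + ((-209 - 72)/(-1 + 198))*319 = -197 - 281/197*319 = -197 - 89639/197 = -128448/197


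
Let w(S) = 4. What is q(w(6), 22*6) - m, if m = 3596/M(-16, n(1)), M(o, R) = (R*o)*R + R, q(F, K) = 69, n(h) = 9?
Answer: 92399/1287 ≈ 71.794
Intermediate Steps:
M(o, R) = R + o*R² (M(o, R) = o*R² + R = R + o*R²)
m = -3596/1287 (m = 3596/((9*(1 + 9*(-16)))) = 3596/((9*(1 - 144))) = 3596/((9*(-143))) = 3596/(-1287) = 3596*(-1/1287) = -3596/1287 ≈ -2.7941)
q(w(6), 22*6) - m = 69 - 1*(-3596/1287) = 69 + 3596/1287 = 92399/1287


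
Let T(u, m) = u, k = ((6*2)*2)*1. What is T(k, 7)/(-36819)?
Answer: -8/12273 ≈ -0.00065184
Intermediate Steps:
k = 24 (k = (12*2)*1 = 24*1 = 24)
T(k, 7)/(-36819) = 24/(-36819) = 24*(-1/36819) = -8/12273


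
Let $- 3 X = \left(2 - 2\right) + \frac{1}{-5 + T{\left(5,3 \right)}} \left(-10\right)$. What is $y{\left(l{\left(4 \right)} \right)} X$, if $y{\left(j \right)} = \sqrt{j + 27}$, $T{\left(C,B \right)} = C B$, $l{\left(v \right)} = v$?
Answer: $\frac{\sqrt{31}}{3} \approx 1.8559$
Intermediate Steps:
$T{\left(C,B \right)} = B C$
$y{\left(j \right)} = \sqrt{27 + j}$
$X = \frac{1}{3}$ ($X = - \frac{\left(2 - 2\right) + \frac{1}{-5 + 3 \cdot 5} \left(-10\right)}{3} = - \frac{0 + \frac{1}{-5 + 15} \left(-10\right)}{3} = - \frac{0 + \frac{1}{10} \left(-10\right)}{3} = - \frac{0 - 1}{3} = \left(- \frac{1}{3}\right) \left(-1\right) = \frac{1}{3} \approx 0.33333$)
$y{\left(l{\left(4 \right)} \right)} X = \sqrt{27 + 4} \cdot \frac{1}{3} = \sqrt{31} \cdot \frac{1}{3} = \frac{\sqrt{31}}{3}$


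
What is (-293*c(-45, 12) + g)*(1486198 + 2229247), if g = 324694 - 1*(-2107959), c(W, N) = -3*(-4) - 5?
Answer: 9030768047890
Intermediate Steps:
c(W, N) = 7 (c(W, N) = 12 - 5 = 7)
g = 2432653 (g = 324694 + 2107959 = 2432653)
(-293*c(-45, 12) + g)*(1486198 + 2229247) = (-293*7 + 2432653)*(1486198 + 2229247) = (-2051 + 2432653)*3715445 = 2430602*3715445 = 9030768047890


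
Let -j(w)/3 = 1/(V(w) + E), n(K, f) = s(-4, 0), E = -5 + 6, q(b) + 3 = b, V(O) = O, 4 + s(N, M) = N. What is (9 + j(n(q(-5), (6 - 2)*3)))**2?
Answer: 4356/49 ≈ 88.898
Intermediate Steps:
s(N, M) = -4 + N
q(b) = -3 + b
E = 1
n(K, f) = -8 (n(K, f) = -4 - 4 = -8)
j(w) = -3/(1 + w) (j(w) = -3/(w + 1) = -3/(1 + w))
(9 + j(n(q(-5), (6 - 2)*3)))**2 = (9 - 3/(1 - 8))**2 = (9 - 3/(-7))**2 = (9 - 3*(-1/7))**2 = (9 + 3/7)**2 = (66/7)**2 = 4356/49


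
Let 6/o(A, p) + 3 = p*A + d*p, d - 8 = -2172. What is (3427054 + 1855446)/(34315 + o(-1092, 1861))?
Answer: 32008880867500/207928962979 ≈ 153.94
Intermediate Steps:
d = -2164 (d = 8 - 2172 = -2164)
o(A, p) = 6/(-3 - 2164*p + A*p) (o(A, p) = 6/(-3 + (p*A - 2164*p)) = 6/(-3 + (A*p - 2164*p)) = 6/(-3 + (-2164*p + A*p)) = 6/(-3 - 2164*p + A*p))
(3427054 + 1855446)/(34315 + o(-1092, 1861)) = (3427054 + 1855446)/(34315 + 6/(-3 - 2164*1861 - 1092*1861)) = 5282500/(34315 + 6/(-3 - 4027204 - 2032212)) = 5282500/(34315 + 6/(-6059419)) = 5282500/(34315 + 6*(-1/6059419)) = 5282500/(34315 - 6/6059419) = 5282500/(207928962979/6059419) = 5282500*(6059419/207928962979) = 32008880867500/207928962979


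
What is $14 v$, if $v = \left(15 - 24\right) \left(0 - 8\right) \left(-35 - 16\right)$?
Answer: $-51408$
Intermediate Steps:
$v = -3672$ ($v = \left(-9\right) \left(-8\right) \left(-51\right) = 72 \left(-51\right) = -3672$)
$14 v = 14 \left(-3672\right) = -51408$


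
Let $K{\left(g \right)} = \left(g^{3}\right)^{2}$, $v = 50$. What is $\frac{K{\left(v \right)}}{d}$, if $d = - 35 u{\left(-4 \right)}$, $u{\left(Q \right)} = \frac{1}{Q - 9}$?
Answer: $\frac{40625000000}{7} \approx 5.8036 \cdot 10^{9}$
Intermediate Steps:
$u{\left(Q \right)} = \frac{1}{-9 + Q}$
$d = \frac{35}{13}$ ($d = - \frac{35}{-9 - 4} = - \frac{35}{-13} = \left(-35\right) \left(- \frac{1}{13}\right) = \frac{35}{13} \approx 2.6923$)
$K{\left(g \right)} = g^{6}$
$\frac{K{\left(v \right)}}{d} = \frac{50^{6}}{\frac{35}{13}} = 15625000000 \cdot \frac{13}{35} = \frac{40625000000}{7}$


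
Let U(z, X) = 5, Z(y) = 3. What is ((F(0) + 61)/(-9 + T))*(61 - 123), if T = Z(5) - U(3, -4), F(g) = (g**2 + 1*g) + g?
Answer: 3782/11 ≈ 343.82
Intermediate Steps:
F(g) = g**2 + 2*g (F(g) = (g**2 + g) + g = (g + g**2) + g = g**2 + 2*g)
T = -2 (T = 3 - 1*5 = 3 - 5 = -2)
((F(0) + 61)/(-9 + T))*(61 - 123) = ((0*(2 + 0) + 61)/(-9 - 2))*(61 - 123) = ((0*2 + 61)/(-11))*(-62) = ((0 + 61)*(-1/11))*(-62) = (61*(-1/11))*(-62) = -61/11*(-62) = 3782/11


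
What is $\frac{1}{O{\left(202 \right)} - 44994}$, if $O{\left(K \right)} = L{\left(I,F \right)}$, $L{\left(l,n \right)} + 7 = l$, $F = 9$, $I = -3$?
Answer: $- \frac{1}{45004} \approx -2.222 \cdot 10^{-5}$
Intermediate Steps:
$L{\left(l,n \right)} = -7 + l$
$O{\left(K \right)} = -10$ ($O{\left(K \right)} = -7 - 3 = -10$)
$\frac{1}{O{\left(202 \right)} - 44994} = \frac{1}{-10 - 44994} = \frac{1}{-45004} = - \frac{1}{45004}$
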